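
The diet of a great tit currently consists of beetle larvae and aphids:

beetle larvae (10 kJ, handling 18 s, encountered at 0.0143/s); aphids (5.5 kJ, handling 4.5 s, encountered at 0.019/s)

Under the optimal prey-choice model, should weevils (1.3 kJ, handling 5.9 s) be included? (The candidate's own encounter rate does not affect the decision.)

Current rate: (0.0143×10 + 0.019×5.5)/(1 + 0.0143×18 + 0.019×4.5) = 0.1843 kJ/s.
weevils: E/h = 1.3/5.9 = 0.2203 kJ/s.
0.2203 > 0.1843, so adding weevils raises the average — include it.

Yes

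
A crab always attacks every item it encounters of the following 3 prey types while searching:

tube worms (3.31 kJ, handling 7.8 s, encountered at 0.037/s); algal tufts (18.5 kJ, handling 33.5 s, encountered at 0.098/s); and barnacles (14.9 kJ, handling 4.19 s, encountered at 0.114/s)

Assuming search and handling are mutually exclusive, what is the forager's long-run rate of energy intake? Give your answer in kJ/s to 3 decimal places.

0.720 kJ/s

R = (0.037×3.31 + 0.098×18.5 + 0.114×14.9) / (1 + 0.037×7.8 + 0.098×33.5 + 0.114×4.19) = 3.634/5.049 = 0.7197 kJ/s.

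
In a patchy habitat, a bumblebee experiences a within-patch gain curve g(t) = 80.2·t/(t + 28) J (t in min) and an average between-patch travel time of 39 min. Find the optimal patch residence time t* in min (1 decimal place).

Maximise g(t)/(T+t): set derivative to zero → g'(t)(T+t) = g(t).
g'(t) = 80.2·28/(t + 28)². Setting 80.2·28/(t+28)² = 80.2t/[(t+28)(39+t)] gives 28(39+t) = t(t+28), so t² = 28×39 = 1092.
t* = √1092 = 33.05 min.

33.0 min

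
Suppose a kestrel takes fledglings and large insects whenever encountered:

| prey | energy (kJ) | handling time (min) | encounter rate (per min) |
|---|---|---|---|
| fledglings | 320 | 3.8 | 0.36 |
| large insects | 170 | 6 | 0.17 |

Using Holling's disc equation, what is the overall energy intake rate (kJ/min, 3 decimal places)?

R = Σλ_iE_i / (1 + Σλ_ih_i)
Numerator: 0.36×320 + 0.17×170 = 144.1
Denominator: 1 + 0.36×3.8 + 0.17×6 = 3.388
R = 144.1/3.388 = 42.53 kJ/min

42.532 kJ/min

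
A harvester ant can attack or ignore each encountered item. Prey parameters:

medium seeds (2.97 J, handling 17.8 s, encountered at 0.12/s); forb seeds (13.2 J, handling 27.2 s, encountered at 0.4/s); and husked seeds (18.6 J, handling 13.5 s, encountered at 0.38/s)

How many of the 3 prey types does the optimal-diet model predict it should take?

1

Rank by E/h (J/s): husked seeds 1.38, forb seeds 0.485, medium seeds 0.167. Include each in turn until the next type's E/h falls below the running intake rate.
Rate on top 1: 1.153. forb seeds: 0.485 < 1.153 → exclude; stop.
Optimal diet: husked seeds — 1 of 3 types.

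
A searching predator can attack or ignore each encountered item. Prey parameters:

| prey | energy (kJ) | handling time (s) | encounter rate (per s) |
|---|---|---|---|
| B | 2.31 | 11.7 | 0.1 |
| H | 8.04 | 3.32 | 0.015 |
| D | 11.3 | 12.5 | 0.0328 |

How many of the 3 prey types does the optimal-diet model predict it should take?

E/h in descending order: H 2.42, D 0.904, B 0.197 kJ/s. The optimal diet is the largest prefix of this list for which every included type satisfies E_i/h_i > R on the types above it.
Rate on top 1: 0.1149. D: 0.904 > 0.1149 → include.
Rate on top 2: 0.3365. B: 0.197 < 0.3365 → exclude; stop.
Optimal diet: H, D — 2 of 3 types.

2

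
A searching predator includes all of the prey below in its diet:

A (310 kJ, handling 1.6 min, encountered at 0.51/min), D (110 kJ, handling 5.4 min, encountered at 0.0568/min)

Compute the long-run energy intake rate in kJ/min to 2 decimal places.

77.42 kJ/min

R = Σλ_iE_i / (1 + Σλ_ih_i)
Numerator: 0.51×310 + 0.0568×110 = 164.3
Denominator: 1 + 0.51×1.6 + 0.0568×5.4 = 2.123
R = 164.3/2.123 = 77.42 kJ/min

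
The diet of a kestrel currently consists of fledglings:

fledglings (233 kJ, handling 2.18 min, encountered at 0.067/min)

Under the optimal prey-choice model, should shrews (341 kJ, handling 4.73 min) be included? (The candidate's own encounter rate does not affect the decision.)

Yes

On fledglings alone, R = ΣλE/(1+Σλh) = 15.61/1.146 = 13.62 kJ/min.
Profitability of shrews: 341/4.73 = 72.09 kJ/min.
72.09 > 13.62, so adding shrews raises the average — include it.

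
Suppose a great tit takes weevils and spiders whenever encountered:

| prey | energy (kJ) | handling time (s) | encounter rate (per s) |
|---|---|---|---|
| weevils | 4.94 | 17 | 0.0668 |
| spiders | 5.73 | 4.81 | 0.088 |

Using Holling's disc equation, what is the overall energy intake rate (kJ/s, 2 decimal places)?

R = Σλ_iE_i / (1 + Σλ_ih_i)
Numerator: 0.0668×4.94 + 0.088×5.73 = 0.8342
Denominator: 1 + 0.0668×17 + 0.088×4.81 = 2.559
R = 0.8342/2.559 = 0.326 kJ/s

0.33 kJ/s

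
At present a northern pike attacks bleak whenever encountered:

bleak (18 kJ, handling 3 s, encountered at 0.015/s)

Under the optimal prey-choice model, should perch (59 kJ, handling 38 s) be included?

Yes

Current rate: (0.015×18)/(1 + 0.015×3) = 0.2584 kJ/s.
perch: E/h = 59/38 = 1.553 kJ/s.
Since 1.553 > R, including perch increases the long-run rate.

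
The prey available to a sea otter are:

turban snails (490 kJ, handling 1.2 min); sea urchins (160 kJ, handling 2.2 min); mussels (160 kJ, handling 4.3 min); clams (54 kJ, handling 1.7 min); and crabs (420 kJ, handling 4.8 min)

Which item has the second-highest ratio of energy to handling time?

Profitability E/h (kJ/min): turban snails = 490/1.2 = 408, sea urchins = 160/2.2 = 72.7, mussels = 160/4.3 = 37.2, clams = 54/1.7 = 31.8, crabs = 420/4.8 = 87.5.
Ranked: turban snails > crabs > sea urchins > mussels > clams.

crabs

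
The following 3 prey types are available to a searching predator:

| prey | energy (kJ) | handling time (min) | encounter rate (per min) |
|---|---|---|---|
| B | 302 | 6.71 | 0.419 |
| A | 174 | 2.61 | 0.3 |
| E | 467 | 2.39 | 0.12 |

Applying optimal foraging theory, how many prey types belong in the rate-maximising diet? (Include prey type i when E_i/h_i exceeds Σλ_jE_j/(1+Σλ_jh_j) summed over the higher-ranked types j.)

Rank by E/h (kJ/min): E 195, A 66.7, B 45. Include each in turn until the next type's E/h falls below the running intake rate.
Rate on top 1: 43.55. A: 66.7 > 43.55 → include.
Rate on top 2: 52.29. B: 45 < 52.29 → exclude; stop.
Optimal diet: E, A — 2 of 3 types.

2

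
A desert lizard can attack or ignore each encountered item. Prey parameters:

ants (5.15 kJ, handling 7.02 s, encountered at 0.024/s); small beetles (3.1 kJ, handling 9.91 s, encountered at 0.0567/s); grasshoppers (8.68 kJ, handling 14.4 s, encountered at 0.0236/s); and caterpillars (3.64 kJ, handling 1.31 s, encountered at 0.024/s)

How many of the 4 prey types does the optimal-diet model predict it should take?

4

Rank by E/h (kJ/s): caterpillars 2.78, ants 0.734, grasshoppers 0.603, small beetles 0.313. Include each in turn until the next type's E/h falls below the running intake rate.
Rate on top 1: 0.0847. ants: 0.734 > 0.0847 → include.
Rate on top 2: 0.1758. grasshoppers: 0.603 > 0.1758 → include.
Rate on top 3: 0.27. small beetles: 0.313 > 0.27 → include.
Optimal diet: caterpillars, ants, grasshoppers, small beetles — 4 of 4 types.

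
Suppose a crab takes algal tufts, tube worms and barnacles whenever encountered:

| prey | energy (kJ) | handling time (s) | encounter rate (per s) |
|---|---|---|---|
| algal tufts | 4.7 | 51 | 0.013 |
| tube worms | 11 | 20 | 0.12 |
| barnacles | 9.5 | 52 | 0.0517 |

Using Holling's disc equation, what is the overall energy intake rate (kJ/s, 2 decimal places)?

R = (0.013×4.7 + 0.12×11 + 0.0517×9.5) / (1 + 0.013×51 + 0.12×20 + 0.0517×52) = 1.872/6.751 = 0.2773 kJ/s.

0.28 kJ/s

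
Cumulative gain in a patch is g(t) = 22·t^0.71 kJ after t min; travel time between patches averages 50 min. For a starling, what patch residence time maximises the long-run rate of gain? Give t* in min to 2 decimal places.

122.41 min

By the marginal value theorem, leave when the instantaneous gain rate g'(t) equals the habitat-wide average g(t)/(T + t).
g'(t) = 0.71·22·t^-0.29. Setting 0.71·22·t^-0.29 = 22·t^0.71/(50+t) gives 0.71(50+t) = t, so 0.29·t = 0.71×50.
t* = 0.71×50/0.29 = 122.4 min.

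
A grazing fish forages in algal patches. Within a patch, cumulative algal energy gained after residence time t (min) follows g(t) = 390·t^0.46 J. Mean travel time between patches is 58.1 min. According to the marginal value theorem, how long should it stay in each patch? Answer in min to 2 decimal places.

By the marginal value theorem, leave when the instantaneous gain rate g'(t) equals the habitat-wide average g(t)/(T + t).
g'(t) = 0.46·390·t^-0.54. Setting 0.46·390·t^-0.54 = 390·t^0.46/(58.1+t) gives 0.46(58.1+t) = t, so 0.54·t = 0.46×58.1.
t* = 0.46×58.1/0.54 = 49.49 min.

49.49 min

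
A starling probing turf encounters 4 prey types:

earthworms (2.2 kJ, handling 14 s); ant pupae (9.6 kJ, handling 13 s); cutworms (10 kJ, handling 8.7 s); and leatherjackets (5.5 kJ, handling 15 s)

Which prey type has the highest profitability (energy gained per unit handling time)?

Profitability E/h (kJ/s): earthworms = 2.2/14 = 0.157, ant pupae = 9.6/13 = 0.738, cutworms = 10/8.7 = 1.15, leatherjackets = 5.5/15 = 0.367.
Ranked: cutworms > ant pupae > leatherjackets > earthworms.

cutworms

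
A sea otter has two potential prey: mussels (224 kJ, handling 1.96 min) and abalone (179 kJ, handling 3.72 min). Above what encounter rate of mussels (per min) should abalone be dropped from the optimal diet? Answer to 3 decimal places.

The zero-one rule: include abalone iff E₂/h₂ > λE₁/(1+λh₁). Equality gives the switch point.
λE₁h₂ = E₂ + λE₂h₁ ⇒ λ = E₂/(E₁h₂ − E₂h₁) = 179/(833.3 − 350.8) = 0.371 per min.

0.371 per min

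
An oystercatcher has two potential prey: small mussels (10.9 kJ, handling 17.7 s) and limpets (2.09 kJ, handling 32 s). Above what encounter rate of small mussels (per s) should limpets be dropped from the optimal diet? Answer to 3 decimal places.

0.007 per s

At the threshold, the rate on small mussels alone equals the profitability of limpets: λ·10.9/(1 + λ·17.7) = 2.09/32 = 0.06531.
Rearranging, λ(10.9 − 0.06531×17.7) = 0.06531, so λ = 0.06531/9.744 = 0.006703 per s.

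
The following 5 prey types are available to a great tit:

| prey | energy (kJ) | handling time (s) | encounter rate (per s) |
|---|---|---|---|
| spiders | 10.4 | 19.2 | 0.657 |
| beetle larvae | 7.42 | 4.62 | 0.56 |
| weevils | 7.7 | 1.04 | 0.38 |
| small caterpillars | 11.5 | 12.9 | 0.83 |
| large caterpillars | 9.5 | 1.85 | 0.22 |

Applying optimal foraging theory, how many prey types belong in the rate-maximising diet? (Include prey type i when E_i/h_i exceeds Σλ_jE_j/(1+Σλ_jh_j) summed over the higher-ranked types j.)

2

E/h in descending order: weevils 7.4, large caterpillars 5.14, beetle larvae 1.61, small caterpillars 0.891, spiders 0.542 kJ/s. The optimal diet is the largest prefix of this list for which every included type satisfies E_i/h_i > R on the types above it.
Rate on top 1: 2.097. large caterpillars: 5.14 > 2.097 → include.
Rate on top 2: 2.783. beetle larvae: 1.61 < 2.783 → exclude; stop.
Optimal diet: weevils, large caterpillars — 2 of 5 types.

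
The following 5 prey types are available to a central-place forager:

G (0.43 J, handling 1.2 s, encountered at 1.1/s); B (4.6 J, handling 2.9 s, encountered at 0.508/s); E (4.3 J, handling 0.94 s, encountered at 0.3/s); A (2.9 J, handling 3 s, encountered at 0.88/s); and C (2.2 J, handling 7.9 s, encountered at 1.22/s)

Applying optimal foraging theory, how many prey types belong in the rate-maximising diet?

Profitabilities (E/h, J/s): E 4.57, B 1.59, A 0.967, G 0.358, C 0.278. Add prey in this order while the next type's profitability exceeds the intake rate on those already taken.
Rate on top 1: 1.006. B: 1.59 > 1.006 → include.
Rate on top 2: 1.316. A: 0.967 < 1.316 → exclude; stop.
Optimal diet: E, B — 2 of 5 types.

2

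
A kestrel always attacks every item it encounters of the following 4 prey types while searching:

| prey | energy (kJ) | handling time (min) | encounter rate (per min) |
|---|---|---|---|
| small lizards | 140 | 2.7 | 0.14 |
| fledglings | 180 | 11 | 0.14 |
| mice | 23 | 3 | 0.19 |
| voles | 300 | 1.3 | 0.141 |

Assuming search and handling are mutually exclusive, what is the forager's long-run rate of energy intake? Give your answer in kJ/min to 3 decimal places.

R = (0.14×140 + 0.14×180 + 0.19×23 + 0.141×300) / (1 + 0.14×2.7 + 0.14×11 + 0.19×3 + 0.141×1.3) = 91.47/3.671 = 24.91 kJ/min.

24.915 kJ/min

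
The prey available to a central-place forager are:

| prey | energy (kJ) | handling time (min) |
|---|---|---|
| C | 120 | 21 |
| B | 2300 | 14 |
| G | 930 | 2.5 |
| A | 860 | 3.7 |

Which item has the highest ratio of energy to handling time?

G

Profitability E/h (kJ/min): C = 120/21 = 5.71, B = 2300/14 = 164, G = 930/2.5 = 372, A = 860/3.7 = 232.
Ranked: G > A > B > C.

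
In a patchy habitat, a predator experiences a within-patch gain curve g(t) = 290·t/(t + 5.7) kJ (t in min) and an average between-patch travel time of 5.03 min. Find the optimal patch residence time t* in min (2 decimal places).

Optimal t* satisfies g'(t*) = g(t*)/(T + t*).
g'(t) = 290·5.7/(t + 5.7)². Setting 290·5.7/(t+5.7)² = 290t/[(t+5.7)(5.03+t)] gives 5.7(5.03+t) = t(t+5.7), so t² = 5.7×5.03 = 28.67.
t* = √28.67 = 5.355 min.

5.35 min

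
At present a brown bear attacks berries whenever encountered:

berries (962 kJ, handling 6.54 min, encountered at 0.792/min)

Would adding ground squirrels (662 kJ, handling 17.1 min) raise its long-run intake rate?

On berries alone, R = ΣλE/(1+Σλh) = 761.9/6.18 = 123.3 kJ/min.
Profitability of ground squirrels: 662/17.1 = 38.71 kJ/min.
Since 38.71 < R, time spent handling ground squirrels is better spent searching.

No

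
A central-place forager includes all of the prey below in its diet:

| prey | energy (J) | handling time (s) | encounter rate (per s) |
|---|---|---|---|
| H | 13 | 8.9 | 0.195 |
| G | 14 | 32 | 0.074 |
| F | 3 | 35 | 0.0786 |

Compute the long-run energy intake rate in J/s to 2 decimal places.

R = (0.195×13 + 0.074×14 + 0.0786×3) / (1 + 0.195×8.9 + 0.074×32 + 0.0786×35) = 3.807/7.854 = 0.4847 J/s.

0.48 J/s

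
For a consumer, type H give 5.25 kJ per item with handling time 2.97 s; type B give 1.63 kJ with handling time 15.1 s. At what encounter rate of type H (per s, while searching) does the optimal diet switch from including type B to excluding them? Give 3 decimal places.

The zero-one rule: include type B iff E₂/h₂ > λE₁/(1+λh₁). Equality gives the switch point.
λE₁h₂ = E₂ + λE₂h₁ ⇒ λ = E₂/(E₁h₂ − E₂h₁) = 1.63/(79.27 − 4.841) = 0.0219 per s.

0.022 per s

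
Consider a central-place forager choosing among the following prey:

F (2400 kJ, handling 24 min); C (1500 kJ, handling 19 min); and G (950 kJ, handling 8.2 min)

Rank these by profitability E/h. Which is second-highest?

Profitability E/h (kJ/min): F = 2400/24 = 100, C = 1500/19 = 78.9, G = 950/8.2 = 116.
Ranked: G > F > C.

F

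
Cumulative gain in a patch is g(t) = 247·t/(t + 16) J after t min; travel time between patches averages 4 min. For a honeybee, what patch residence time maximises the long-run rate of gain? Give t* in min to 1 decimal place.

By the marginal value theorem, leave when the instantaneous gain rate g'(t) equals the habitat-wide average g(t)/(T + t).
g'(t) = 247·16/(t + 16)². Setting 247·16/(t+16)² = 247t/[(t+16)(4+t)] gives 16(4+t) = t(t+16), so t² = 16×4 = 64.
t* = √64 = 8 min.

8.0 min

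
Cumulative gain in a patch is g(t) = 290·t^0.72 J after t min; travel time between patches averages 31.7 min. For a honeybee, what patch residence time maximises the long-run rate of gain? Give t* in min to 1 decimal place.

81.5 min

Maximise g(t)/(T+t): set derivative to zero → g'(t)(T+t) = g(t).
g'(t) = 0.72·290·t^-0.28. Setting 0.72·290·t^-0.28 = 290·t^0.72/(31.7+t) gives 0.72(31.7+t) = t, so 0.28·t = 0.72×31.7.
t* = 0.72×31.7/0.28 = 81.51 min.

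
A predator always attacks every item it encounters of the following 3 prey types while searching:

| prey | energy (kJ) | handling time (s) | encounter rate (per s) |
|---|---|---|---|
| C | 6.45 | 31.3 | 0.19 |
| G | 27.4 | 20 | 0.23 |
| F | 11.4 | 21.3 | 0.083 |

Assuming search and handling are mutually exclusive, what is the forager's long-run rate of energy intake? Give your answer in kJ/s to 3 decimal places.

0.636 kJ/s

R = Σλ_iE_i / (1 + Σλ_ih_i)
Numerator: 0.19×6.45 + 0.23×27.4 + 0.083×11.4 = 8.474
Denominator: 1 + 0.19×31.3 + 0.23×20 + 0.083×21.3 = 13.31
R = 8.474/13.31 = 0.6364 kJ/s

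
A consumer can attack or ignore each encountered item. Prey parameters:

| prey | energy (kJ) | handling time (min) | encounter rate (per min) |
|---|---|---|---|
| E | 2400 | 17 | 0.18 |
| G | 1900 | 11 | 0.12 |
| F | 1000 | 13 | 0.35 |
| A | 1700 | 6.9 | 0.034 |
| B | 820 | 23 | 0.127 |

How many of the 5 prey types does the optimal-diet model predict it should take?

Rank by E/h (kJ/min): A 246, G 173, E 141, F 76.9, B 35.7. Include each in turn until the next type's E/h falls below the running intake rate.
Rate on top 1: 46.82. G: 173 > 46.82 → include.
Rate on top 2: 111.9. E: 141 > 111.9 → include.
Rate on top 3: 127.8. F: 76.9 < 127.8 → exclude; stop.
Optimal diet: A, G, E — 3 of 5 types.

3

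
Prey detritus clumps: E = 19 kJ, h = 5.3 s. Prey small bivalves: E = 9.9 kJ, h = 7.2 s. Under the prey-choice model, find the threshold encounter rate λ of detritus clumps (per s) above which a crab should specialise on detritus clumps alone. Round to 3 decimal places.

At the threshold, the rate on detritus clumps alone equals the profitability of small bivalves: λ·19/(1 + λ·5.3) = 9.9/7.2 = 1.375.
Rearranging, λ(19 − 1.375×5.3) = 1.375, so λ = 1.375/11.71 = 0.1174 per s.

0.117 per s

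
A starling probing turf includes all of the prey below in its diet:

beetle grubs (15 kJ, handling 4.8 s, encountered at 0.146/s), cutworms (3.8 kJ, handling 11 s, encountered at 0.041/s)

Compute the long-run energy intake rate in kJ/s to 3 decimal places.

R = (0.146×15 + 0.041×3.8) / (1 + 0.146×4.8 + 0.041×11) = 2.346/2.152 = 1.09 kJ/s.

1.090 kJ/s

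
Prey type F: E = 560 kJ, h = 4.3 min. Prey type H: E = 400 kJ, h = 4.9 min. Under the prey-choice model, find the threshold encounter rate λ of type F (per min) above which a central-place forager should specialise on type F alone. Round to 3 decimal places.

At the threshold, the rate on type F alone equals the profitability of type H: λ·560/(1 + λ·4.3) = 400/4.9 = 81.63.
Rearranging, λ(560 − 81.63×4.3) = 81.63, so λ = 81.63/209 = 0.3906 per min.

0.391 per min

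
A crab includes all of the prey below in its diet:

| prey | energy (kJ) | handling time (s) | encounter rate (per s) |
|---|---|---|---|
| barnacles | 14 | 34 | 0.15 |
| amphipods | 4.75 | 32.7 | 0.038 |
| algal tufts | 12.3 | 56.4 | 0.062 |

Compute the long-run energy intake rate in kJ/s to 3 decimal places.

0.281 kJ/s

R = (0.15×14 + 0.038×4.75 + 0.062×12.3) / (1 + 0.15×34 + 0.038×32.7 + 0.062×56.4) = 3.043/10.84 = 0.2807 kJ/s.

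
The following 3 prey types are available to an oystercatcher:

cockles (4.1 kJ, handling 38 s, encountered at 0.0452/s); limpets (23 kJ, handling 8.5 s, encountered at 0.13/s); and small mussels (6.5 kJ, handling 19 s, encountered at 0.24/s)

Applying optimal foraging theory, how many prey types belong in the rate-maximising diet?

1

Profitabilities (E/h, kJ/s): limpets 2.71, small mussels 0.342, cockles 0.108. Add prey in this order while the next type's profitability exceeds the intake rate on those already taken.
Rate on top 1: 1.42. small mussels: 0.342 < 1.42 → exclude; stop.
Optimal diet: limpets — 1 of 3 types.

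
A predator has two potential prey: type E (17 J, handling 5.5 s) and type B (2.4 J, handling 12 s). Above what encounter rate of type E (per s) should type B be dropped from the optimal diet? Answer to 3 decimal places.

The zero-one rule: include type B iff E₂/h₂ > λE₁/(1+λh₁). Equality gives the switch point.
λE₁h₂ = E₂ + λE₂h₁ ⇒ λ = E₂/(E₁h₂ − E₂h₁) = 2.4/(204 − 13.2) = 0.01258 per s.

0.013 per s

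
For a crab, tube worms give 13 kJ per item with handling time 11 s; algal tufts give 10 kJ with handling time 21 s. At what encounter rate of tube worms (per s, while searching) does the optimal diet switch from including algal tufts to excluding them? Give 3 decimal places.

At the threshold, the rate on tube worms alone equals the profitability of algal tufts: λ·13/(1 + λ·11) = 10/21 = 0.4762.
Rearranging, λ(13 − 0.4762×11) = 0.4762, so λ = 0.4762/7.762 = 0.06135 per s.

0.061 per s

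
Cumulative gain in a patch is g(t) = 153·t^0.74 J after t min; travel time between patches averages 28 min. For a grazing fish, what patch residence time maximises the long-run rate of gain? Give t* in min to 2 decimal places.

79.69 min

By the marginal value theorem, leave when the instantaneous gain rate g'(t) equals the habitat-wide average g(t)/(T + t).
g'(t) = 0.74·153·t^-0.26. Setting 0.74·153·t^-0.26 = 153·t^0.74/(28+t) gives 0.74(28+t) = t, so 0.26·t = 0.74×28.
t* = 0.74×28/0.26 = 79.69 min.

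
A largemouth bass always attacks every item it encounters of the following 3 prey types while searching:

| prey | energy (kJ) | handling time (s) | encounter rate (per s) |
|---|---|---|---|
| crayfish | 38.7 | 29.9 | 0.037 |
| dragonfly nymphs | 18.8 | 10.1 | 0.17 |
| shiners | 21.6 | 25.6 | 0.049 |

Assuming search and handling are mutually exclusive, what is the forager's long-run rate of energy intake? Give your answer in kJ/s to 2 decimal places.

1.12 kJ/s

R = (0.037×38.7 + 0.17×18.8 + 0.049×21.6) / (1 + 0.037×29.9 + 0.17×10.1 + 0.049×25.6) = 5.686/5.078 = 1.12 kJ/s.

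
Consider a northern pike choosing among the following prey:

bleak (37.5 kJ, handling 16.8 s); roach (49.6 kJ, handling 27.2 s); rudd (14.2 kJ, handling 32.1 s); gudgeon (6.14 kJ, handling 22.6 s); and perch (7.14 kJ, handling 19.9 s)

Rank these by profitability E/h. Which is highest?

Profitability E/h (kJ/s): bleak = 37.5/16.8 = 2.23, roach = 49.6/27.2 = 1.82, rudd = 14.2/32.1 = 0.442, gudgeon = 6.14/22.6 = 0.272, perch = 7.14/19.9 = 0.359.
Ranked: bleak > roach > rudd > perch > gudgeon.

bleak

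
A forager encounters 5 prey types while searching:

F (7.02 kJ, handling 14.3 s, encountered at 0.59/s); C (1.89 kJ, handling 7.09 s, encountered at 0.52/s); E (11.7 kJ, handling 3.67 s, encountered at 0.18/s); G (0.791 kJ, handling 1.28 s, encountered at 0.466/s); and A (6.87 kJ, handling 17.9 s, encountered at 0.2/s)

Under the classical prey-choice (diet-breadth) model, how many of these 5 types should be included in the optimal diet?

E/h in descending order: E 3.19, G 0.618, F 0.491, A 0.384, C 0.267 kJ/s. The optimal diet is the largest prefix of this list for which every included type satisfies E_i/h_i > R on the types above it.
Rate on top 1: 1.268. G: 0.618 < 1.268 → exclude; stop.
Optimal diet: E — 1 of 5 types.

1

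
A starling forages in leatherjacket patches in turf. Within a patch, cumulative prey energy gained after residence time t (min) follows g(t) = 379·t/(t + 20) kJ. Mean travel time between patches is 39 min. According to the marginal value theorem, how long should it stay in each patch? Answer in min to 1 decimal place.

27.9 min

Maximise g(t)/(T+t): set derivative to zero → g'(t)(T+t) = g(t).
g'(t) = 379·20/(t + 20)². Setting 379·20/(t+20)² = 379t/[(t+20)(39+t)] gives 20(39+t) = t(t+20), so t² = 20×39 = 780.
t* = √780 = 27.93 min.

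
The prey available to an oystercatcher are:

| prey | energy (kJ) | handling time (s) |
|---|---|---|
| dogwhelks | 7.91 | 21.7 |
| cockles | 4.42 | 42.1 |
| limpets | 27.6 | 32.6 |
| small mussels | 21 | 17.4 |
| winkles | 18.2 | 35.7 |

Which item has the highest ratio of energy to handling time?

small mussels

In descending order of E/h:
small mussels: 21/17.4 = 1.21 kJ/s
limpets: 27.6/32.6 = 0.847 kJ/s
winkles: 18.2/35.7 = 0.51 kJ/s
dogwhelks: 7.91/21.7 = 0.365 kJ/s
cockles: 4.42/42.1 = 0.105 kJ/s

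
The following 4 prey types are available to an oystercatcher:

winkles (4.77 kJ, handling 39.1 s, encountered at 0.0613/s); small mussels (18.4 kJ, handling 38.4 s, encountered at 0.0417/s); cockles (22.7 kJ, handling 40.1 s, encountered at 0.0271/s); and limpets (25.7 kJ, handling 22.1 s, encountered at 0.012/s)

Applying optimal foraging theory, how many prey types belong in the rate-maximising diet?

3

Rank by E/h (kJ/s): limpets 1.16, cockles 0.566, small mussels 0.479, winkles 0.122. Include each in turn until the next type's E/h falls below the running intake rate.
Rate on top 1: 0.2438. cockles: 0.566 > 0.2438 → include.
Rate on top 2: 0.3927. small mussels: 0.479 > 0.3927 → include.
Rate on top 3: 0.4277. winkles: 0.122 < 0.4277 → exclude; stop.
Optimal diet: limpets, cockles, small mussels — 3 of 4 types.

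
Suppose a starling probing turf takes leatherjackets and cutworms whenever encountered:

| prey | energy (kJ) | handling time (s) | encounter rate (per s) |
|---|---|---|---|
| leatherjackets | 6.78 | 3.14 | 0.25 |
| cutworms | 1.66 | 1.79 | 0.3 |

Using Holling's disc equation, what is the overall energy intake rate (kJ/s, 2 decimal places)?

0.94 kJ/s

R = (0.25×6.78 + 0.3×1.66) / (1 + 0.25×3.14 + 0.3×1.79) = 2.193/2.322 = 0.9444 kJ/s.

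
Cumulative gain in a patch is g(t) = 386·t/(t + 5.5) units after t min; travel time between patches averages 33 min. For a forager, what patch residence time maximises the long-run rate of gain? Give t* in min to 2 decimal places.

By the marginal value theorem, leave when the instantaneous gain rate g'(t) equals the habitat-wide average g(t)/(T + t).
g'(t) = 386·5.5/(t + 5.5)². Setting 386·5.5/(t+5.5)² = 386t/[(t+5.5)(33+t)] gives 5.5(33+t) = t(t+5.5), so t² = 5.5×33 = 181.5.
t* = √181.5 = 13.47 min.

13.47 min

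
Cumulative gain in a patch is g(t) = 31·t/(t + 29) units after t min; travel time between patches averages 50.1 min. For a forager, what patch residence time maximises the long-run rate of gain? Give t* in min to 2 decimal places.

38.12 min

By the marginal value theorem, leave when the instantaneous gain rate g'(t) equals the habitat-wide average g(t)/(T + t).
g'(t) = 31·29/(t + 29)². Setting 31·29/(t+29)² = 31t/[(t+29)(50.1+t)] gives 29(50.1+t) = t(t+29), so t² = 29×50.1 = 1453.
t* = √1453 = 38.12 min.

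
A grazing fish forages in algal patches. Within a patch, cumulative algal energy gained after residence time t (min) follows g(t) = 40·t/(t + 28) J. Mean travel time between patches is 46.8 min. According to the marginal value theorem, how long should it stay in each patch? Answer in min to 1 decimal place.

36.2 min

Optimal t* satisfies g'(t*) = g(t*)/(T + t*).
g'(t) = 40·28/(t + 28)². Setting 40·28/(t+28)² = 40t/[(t+28)(46.8+t)] gives 28(46.8+t) = t(t+28), so t² = 28×46.8 = 1310.
t* = √1310 = 36.2 min.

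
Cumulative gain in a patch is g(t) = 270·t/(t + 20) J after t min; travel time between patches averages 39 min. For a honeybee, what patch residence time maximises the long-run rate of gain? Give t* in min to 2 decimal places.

Maximise g(t)/(T+t): set derivative to zero → g'(t)(T+t) = g(t).
g'(t) = 270·20/(t + 20)². Setting 270·20/(t+20)² = 270t/[(t+20)(39+t)] gives 20(39+t) = t(t+20), so t² = 20×39 = 780.
t* = √780 = 27.93 min.

27.93 min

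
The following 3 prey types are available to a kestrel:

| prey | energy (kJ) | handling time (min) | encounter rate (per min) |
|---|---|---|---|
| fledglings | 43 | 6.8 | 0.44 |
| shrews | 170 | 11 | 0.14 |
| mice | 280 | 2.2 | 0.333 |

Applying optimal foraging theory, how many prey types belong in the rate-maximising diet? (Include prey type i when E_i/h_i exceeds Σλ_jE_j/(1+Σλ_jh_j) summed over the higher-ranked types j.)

1

Profitabilities (E/h, kJ/min): mice 127, shrews 15.5, fledglings 6.32. Add prey in this order while the next type's profitability exceeds the intake rate on those already taken.
Rate on top 1: 53.82. shrews: 15.5 < 53.82 → exclude; stop.
Optimal diet: mice — 1 of 3 types.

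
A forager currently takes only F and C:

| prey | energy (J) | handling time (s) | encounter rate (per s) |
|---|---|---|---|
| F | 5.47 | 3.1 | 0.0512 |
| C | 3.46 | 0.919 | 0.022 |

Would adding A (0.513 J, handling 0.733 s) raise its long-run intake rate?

Intake rate on the current diet: R = (0.0512×5.47 + 0.022×3.46) / (1 + 0.0512×3.1 + 0.022×0.919) = 0.3562/1.179 = 0.3021 J/s.
A: E/h = 0.513/0.733 = 0.6999 J/s.
0.6999 > 0.3021, so adding A raises the average — include it.

Yes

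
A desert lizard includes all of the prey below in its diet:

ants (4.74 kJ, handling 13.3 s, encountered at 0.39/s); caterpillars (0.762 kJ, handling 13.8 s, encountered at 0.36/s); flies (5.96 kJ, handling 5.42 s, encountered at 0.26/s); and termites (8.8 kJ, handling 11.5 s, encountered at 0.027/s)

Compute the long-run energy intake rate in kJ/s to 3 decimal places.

0.304 kJ/s

R = (0.39×4.74 + 0.36×0.762 + 0.26×5.96 + 0.027×8.8) / (1 + 0.39×13.3 + 0.36×13.8 + 0.26×5.42 + 0.027×11.5) = 3.91/12.87 = 0.3037 kJ/s.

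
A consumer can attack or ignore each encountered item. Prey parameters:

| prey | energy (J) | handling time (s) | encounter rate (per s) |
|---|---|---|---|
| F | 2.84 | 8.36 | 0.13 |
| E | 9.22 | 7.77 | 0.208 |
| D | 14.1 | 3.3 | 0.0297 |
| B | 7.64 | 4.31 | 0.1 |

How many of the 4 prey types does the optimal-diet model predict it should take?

Profitabilities (E/h, J/s): D 4.27, B 1.77, E 1.19, F 0.34. Add prey in this order while the next type's profitability exceeds the intake rate on those already taken.
Rate on top 1: 0.3814. B: 1.77 > 0.3814 → include.
Rate on top 2: 0.7736. E: 1.19 > 0.7736 → include.
Rate on top 3: 0.9858. F: 0.34 < 0.9858 → exclude; stop.
Optimal diet: D, B, E — 3 of 4 types.

3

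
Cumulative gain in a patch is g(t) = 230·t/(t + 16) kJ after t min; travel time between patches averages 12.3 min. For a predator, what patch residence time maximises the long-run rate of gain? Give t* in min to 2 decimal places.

14.03 min

Optimal t* satisfies g'(t*) = g(t*)/(T + t*).
g'(t) = 230·16/(t + 16)². Setting 230·16/(t+16)² = 230t/[(t+16)(12.3+t)] gives 16(12.3+t) = t(t+16), so t² = 16×12.3 = 196.8.
t* = √196.8 = 14.03 min.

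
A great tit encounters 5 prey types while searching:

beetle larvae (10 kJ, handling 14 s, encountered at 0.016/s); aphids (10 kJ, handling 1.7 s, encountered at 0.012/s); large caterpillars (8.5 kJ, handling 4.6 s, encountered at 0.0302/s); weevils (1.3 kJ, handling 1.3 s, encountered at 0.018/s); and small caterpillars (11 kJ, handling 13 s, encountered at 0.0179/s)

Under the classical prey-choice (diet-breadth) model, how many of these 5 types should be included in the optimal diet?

Rank by E/h (kJ/s): aphids 5.88, large caterpillars 1.85, weevils 1, small caterpillars 0.846, beetle larvae 0.714. Include each in turn until the next type's E/h falls below the running intake rate.
Rate on top 1: 0.1176. large caterpillars: 1.85 > 0.1176 → include.
Rate on top 2: 0.3249. weevils: 1 > 0.3249 → include.
Rate on top 3: 0.3383. small caterpillars: 0.846 > 0.3383 → include.
Rate on top 4: 0.4218. beetle larvae: 0.714 > 0.4218 → include.
Optimal diet: aphids, large caterpillars, weevils, small caterpillars, beetle larvae — 5 of 5 types.

5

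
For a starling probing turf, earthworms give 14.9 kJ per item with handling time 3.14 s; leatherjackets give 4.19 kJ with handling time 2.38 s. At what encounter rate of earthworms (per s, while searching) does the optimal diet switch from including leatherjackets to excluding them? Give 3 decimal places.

Drop leatherjackets once their profitability E₂/h₂ falls below the rate achievable on earthworms alone: E₂/h₂ = λE₁/(1 + λh₁).
Solve for λ: λE₁h₂ = E₂(1 + λh₁) → λ(E₁h₂ − E₂h₁) = E₂ → λ = E₂/(E₁h₂ − E₂h₁).
λ = 4.19/(14.9×2.38 − 4.19×3.14) = 4.19/22.31 = 0.1878 per s.

0.188 per s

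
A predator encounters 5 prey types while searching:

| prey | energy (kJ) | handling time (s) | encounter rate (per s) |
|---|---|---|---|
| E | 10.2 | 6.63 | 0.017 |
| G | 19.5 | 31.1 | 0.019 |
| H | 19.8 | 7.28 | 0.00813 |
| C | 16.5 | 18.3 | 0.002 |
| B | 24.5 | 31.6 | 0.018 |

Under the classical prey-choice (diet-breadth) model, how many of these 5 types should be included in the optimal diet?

Profitabilities (E/h, kJ/s): H 2.72, E 1.54, C 0.902, B 0.775, G 0.627. Add prey in this order while the next type's profitability exceeds the intake rate on those already taken.
Rate on top 1: 0.152. E: 1.54 > 0.152 → include.
Rate on top 2: 0.2853. C: 0.902 > 0.2853 → include.
Rate on top 3: 0.304. B: 0.775 > 0.304 → include.
Rate on top 4: 0.4548. G: 0.627 > 0.4548 → include.
Optimal diet: H, E, C, B, G — 5 of 5 types.

5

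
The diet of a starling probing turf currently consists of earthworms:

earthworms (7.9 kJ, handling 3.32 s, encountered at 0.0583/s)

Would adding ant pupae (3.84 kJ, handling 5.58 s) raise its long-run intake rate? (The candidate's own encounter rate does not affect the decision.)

Current rate: (0.0583×7.9)/(1 + 0.0583×3.32) = 0.3859 kJ/s.
Profitability of ant pupae: 3.84/5.58 = 0.6882 kJ/s.
Since 0.6882 > R, including ant pupae increases the long-run rate.

Yes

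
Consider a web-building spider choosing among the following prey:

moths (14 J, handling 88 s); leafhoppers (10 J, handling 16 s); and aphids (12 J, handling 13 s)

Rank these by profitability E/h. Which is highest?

Profitability E/h (J/s): moths = 14/88 = 0.159, leafhoppers = 10/16 = 0.625, aphids = 12/13 = 0.923.
Ranked: aphids > leafhoppers > moths.

aphids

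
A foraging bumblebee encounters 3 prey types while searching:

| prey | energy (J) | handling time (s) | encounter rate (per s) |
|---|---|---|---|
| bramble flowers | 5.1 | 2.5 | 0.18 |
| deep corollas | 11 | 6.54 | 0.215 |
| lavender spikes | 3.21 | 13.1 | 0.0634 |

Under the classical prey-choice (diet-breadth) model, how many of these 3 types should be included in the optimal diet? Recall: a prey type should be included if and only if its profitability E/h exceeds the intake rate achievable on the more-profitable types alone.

2

Rank by E/h (J/s): bramble flowers 2.04, deep corollas 1.68, lavender spikes 0.245. Include each in turn until the next type's E/h falls below the running intake rate.
Rate on top 1: 0.6331. deep corollas: 1.68 > 0.6331 → include.
Rate on top 2: 1.149. lavender spikes: 0.245 < 1.149 → exclude; stop.
Optimal diet: bramble flowers, deep corollas — 2 of 3 types.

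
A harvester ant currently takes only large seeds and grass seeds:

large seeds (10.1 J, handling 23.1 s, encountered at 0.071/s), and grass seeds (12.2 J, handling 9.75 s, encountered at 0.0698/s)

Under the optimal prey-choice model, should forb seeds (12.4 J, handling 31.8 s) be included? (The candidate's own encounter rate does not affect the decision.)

No

Current rate: (0.071×10.1 + 0.0698×12.2)/(1 + 0.071×23.1 + 0.0698×9.75) = 0.4724 J/s.
forb seeds: E/h = 12.4/31.8 = 0.3899 J/s.
0.3899 < 0.4724, so adding forb seeds would lower the average — exclude it.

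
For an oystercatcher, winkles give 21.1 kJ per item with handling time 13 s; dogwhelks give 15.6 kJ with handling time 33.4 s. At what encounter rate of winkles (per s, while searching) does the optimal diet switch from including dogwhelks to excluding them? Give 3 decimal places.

Drop dogwhelks once their profitability E₂/h₂ falls below the rate achievable on winkles alone: E₂/h₂ = λE₁/(1 + λh₁).
Solve for λ: λE₁h₂ = E₂(1 + λh₁) → λ(E₁h₂ − E₂h₁) = E₂ → λ = E₂/(E₁h₂ − E₂h₁).
λ = 15.6/(21.1×33.4 − 15.6×13) = 15.6/501.9 = 0.03108 per s.

0.031 per s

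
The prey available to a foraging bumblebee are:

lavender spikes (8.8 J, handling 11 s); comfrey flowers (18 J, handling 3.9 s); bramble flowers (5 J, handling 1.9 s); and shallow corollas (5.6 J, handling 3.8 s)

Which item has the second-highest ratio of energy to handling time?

In descending order of E/h:
comfrey flowers: 18/3.9 = 4.62 J/s
bramble flowers: 5/1.9 = 2.63 J/s
shallow corollas: 5.6/3.8 = 1.47 J/s
lavender spikes: 8.8/11 = 0.8 J/s

bramble flowers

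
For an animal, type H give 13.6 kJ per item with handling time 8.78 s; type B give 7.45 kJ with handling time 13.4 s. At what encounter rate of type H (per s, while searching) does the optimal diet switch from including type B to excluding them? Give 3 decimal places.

The zero-one rule: include type B iff E₂/h₂ > λE₁/(1+λh₁). Equality gives the switch point.
λE₁h₂ = E₂ + λE₂h₁ ⇒ λ = E₂/(E₁h₂ − E₂h₁) = 7.45/(182.2 − 65.41) = 0.06377 per s.

0.064 per s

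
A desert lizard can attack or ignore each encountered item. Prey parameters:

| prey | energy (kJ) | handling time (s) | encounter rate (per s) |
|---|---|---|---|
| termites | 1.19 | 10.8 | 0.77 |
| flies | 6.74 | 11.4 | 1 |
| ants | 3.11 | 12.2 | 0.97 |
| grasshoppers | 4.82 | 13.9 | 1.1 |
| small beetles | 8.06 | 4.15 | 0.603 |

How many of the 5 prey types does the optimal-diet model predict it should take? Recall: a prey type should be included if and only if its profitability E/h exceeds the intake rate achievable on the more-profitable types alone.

1

E/h in descending order: small beetles 1.94, flies 0.591, grasshoppers 0.347, ants 0.255, termites 0.11 kJ/s. The optimal diet is the largest prefix of this list for which every included type satisfies E_i/h_i > R on the types above it.
Rate on top 1: 1.388. flies: 0.591 < 1.388 → exclude; stop.
Optimal diet: small beetles — 1 of 5 types.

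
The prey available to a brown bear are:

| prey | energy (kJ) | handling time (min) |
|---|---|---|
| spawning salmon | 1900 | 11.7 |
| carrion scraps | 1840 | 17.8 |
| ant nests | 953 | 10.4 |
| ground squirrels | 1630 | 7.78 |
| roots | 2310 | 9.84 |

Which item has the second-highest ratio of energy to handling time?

ground squirrels

In descending order of E/h:
roots: 2310/9.84 = 235 kJ/min
ground squirrels: 1630/7.78 = 210 kJ/min
spawning salmon: 1900/11.7 = 162 kJ/min
carrion scraps: 1840/17.8 = 103 kJ/min
ant nests: 953/10.4 = 91.6 kJ/min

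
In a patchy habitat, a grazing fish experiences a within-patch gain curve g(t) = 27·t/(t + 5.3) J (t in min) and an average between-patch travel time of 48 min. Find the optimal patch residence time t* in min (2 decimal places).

15.95 min

Maximise g(t)/(T+t): set derivative to zero → g'(t)(T+t) = g(t).
g'(t) = 27·5.3/(t + 5.3)². Setting 27·5.3/(t+5.3)² = 27t/[(t+5.3)(48+t)] gives 5.3(48+t) = t(t+5.3), so t² = 5.3×48 = 254.4.
t* = √254.4 = 15.95 min.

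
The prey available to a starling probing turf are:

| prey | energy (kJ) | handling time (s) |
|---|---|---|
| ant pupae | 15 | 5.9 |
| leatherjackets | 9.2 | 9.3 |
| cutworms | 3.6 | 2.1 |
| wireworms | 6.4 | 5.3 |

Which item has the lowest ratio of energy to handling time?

leatherjackets

Profitability E/h (kJ/s): ant pupae = 15/5.9 = 2.54, leatherjackets = 9.2/9.3 = 0.989, cutworms = 3.6/2.1 = 1.71, wireworms = 6.4/5.3 = 1.21.
Ranked: ant pupae > cutworms > wireworms > leatherjackets.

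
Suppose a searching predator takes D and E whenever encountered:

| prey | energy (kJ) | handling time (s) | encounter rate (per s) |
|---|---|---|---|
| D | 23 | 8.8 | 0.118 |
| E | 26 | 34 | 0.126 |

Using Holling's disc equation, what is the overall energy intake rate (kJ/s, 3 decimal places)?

0.947 kJ/s

Energy encountered per unit search time: 0.118×23 + 0.126×26 = 5.99 kJ/s.
Handling time per unit search time: 0.118×8.8 + 0.126×34 = 5.322.
Rate = 5.99/(1 + 5.322) = 0.9474 kJ/s.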